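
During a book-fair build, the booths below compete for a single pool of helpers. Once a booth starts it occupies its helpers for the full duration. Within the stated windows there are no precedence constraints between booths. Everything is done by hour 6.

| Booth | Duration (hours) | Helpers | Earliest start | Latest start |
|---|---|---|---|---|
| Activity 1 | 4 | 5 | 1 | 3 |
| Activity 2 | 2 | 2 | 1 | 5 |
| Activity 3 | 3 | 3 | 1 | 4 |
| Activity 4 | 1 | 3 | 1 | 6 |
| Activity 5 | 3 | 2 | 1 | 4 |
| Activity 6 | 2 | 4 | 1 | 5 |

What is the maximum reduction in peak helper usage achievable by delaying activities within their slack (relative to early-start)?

Early-start peak: h1:19  h2:16  h3:10  h4:5  h5:0  h6:0 ⇒ 19.
Leveled (Activity 1@1, Activity 2@4, Activity 3@1, Activity 4@6, Activity 5@4, Activity 6@5): h1:8  h2:8  h3:8  h4:9  h5:8  h6:9 ⇒ 9.
Reduction 19 − 9 = 10.

10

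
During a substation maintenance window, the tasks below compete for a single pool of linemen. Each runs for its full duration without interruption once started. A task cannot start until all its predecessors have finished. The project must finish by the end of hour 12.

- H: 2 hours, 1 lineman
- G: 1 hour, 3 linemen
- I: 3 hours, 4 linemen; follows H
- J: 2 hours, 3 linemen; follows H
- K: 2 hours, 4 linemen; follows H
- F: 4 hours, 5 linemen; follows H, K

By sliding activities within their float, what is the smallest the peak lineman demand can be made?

7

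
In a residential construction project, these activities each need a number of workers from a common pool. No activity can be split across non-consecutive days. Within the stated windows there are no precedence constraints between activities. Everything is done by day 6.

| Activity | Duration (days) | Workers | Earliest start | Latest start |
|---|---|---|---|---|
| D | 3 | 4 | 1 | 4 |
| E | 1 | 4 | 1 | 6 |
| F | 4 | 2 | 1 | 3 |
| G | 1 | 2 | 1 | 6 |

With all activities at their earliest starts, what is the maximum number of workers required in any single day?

Early-start schedule: D@1, E@1, F@1, G@1.
Load per day: day 1: 12, day 2: 6, day 3: 6, day 4: 2, day 5: 0, day 6: 0.
Peak is 12.

12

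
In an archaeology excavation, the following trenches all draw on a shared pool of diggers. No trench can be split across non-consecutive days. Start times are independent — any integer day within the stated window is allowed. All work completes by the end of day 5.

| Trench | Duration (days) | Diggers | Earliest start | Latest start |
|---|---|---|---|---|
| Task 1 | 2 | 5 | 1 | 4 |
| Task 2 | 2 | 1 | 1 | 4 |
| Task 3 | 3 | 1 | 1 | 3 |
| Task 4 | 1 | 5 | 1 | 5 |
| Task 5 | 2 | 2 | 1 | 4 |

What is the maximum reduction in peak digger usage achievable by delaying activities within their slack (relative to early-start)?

Early-start peak: d1:14  d2:9  d3:1  d4:0  d5:0 ⇒ 14.
Leveled (Task 1@1, Task 2@1, Task 3@3, Task 4@3, Task 5@4): d1:6  d2:6  d3:6  d4:3  d5:3 ⇒ 6.
Reduction 14 − 6 = 8.

8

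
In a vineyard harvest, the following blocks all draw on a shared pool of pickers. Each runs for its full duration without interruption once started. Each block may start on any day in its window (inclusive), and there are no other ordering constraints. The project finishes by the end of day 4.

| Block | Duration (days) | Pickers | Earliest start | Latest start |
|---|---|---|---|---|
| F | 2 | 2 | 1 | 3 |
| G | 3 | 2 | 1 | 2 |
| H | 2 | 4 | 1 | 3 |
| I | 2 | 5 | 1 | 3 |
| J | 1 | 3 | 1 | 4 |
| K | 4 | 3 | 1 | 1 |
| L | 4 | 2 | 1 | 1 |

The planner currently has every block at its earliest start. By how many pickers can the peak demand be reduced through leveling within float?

8

Early-start peak: d1:21  d2:18  d3:7  d4:5 ⇒ 21.
Leveled (F@1, G@1, H@1, I@3, J@4, K@1, L@1): d1:13  d2:13  d3:12  d4:13 ⇒ 13.
Reduction 21 − 13 = 8.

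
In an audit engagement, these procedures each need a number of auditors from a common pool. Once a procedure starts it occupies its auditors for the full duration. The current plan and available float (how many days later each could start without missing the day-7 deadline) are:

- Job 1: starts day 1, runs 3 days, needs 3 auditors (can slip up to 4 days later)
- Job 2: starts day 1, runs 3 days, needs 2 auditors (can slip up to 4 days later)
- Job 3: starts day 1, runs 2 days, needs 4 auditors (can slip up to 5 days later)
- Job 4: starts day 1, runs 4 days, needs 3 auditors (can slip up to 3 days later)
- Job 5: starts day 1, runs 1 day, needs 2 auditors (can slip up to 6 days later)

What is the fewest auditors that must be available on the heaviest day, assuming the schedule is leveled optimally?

6

Early-start (Job 1@1, Job 2@1, Job 3@1, Job 4@1, Job 5@1) gives peak 14: d1:14  d2:12  d3:8  d4:3  d5:0  d6:0  d7:0.
Shift Job 2→4, Job 3→5, Job 5→7.
Schedule Job 1@1, Job 2@4, Job 3@5, Job 4@1, Job 5@7: d1:6  d2:6  d3:6  d4:5  d5:6  d6:6  d7:2 — peak 6.
Total auditor-days = 37 over 7 days ⇒ peak ≥ ⌈37/7⌉ = 6, so 6 is optimal.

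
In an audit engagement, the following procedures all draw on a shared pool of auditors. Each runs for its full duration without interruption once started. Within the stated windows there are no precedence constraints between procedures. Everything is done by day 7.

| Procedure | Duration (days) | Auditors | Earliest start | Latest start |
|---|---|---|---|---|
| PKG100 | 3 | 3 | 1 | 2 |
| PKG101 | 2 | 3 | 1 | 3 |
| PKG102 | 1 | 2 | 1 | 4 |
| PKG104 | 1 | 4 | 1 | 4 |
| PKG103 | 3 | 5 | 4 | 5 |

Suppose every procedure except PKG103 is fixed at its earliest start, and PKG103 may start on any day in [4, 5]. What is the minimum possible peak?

12

PKG103@4: d1:12  d2:6  d3:3  d4:5  d5:5  d6:5  d7:0 → peak 12
PKG103@5: d1:12  d2:6  d3:3  d4:0  d5:5  d6:5  d7:5 → peak 12
Best is PKG103@4, peak 12.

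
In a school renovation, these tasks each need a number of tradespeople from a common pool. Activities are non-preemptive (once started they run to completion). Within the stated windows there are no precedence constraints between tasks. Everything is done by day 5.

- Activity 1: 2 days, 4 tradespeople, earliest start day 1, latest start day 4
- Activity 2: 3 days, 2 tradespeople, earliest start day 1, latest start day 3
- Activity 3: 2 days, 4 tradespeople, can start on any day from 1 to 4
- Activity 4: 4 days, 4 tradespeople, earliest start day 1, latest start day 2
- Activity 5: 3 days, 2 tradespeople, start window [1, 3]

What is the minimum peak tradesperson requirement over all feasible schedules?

10

Early-start (Activity 1@1, Activity 2@1, Activity 3@1, Activity 4@1, Activity 5@1) gives peak 16: d1:16  d2:16  d3:8  d4:4  d5:0.
Shift Activity 3→4, Activity 5→3.
Schedule Activity 1@1, Activity 2@1, Activity 3@4, Activity 4@1, Activity 5@3: d1:10  d2:10  d3:8  d4:10  d5:6 — peak 10.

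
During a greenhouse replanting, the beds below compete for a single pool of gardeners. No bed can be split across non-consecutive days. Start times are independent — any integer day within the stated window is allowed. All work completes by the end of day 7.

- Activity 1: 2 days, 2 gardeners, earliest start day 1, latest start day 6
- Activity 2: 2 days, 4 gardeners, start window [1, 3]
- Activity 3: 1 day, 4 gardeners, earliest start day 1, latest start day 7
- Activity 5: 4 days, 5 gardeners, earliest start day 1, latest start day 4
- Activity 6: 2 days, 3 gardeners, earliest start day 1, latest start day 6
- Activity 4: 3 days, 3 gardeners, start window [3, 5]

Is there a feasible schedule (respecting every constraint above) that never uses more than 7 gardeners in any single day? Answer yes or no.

Total gardener-days = 51; over 7 days the average is 51/7 > 7, so some day must exceed 7.

no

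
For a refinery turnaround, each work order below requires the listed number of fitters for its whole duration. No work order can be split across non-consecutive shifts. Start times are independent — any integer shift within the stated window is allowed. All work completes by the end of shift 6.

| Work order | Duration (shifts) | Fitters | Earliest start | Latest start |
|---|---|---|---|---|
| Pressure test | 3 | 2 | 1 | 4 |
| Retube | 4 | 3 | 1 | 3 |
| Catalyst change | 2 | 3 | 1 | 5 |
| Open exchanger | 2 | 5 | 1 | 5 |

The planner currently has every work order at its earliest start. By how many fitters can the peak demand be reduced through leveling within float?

6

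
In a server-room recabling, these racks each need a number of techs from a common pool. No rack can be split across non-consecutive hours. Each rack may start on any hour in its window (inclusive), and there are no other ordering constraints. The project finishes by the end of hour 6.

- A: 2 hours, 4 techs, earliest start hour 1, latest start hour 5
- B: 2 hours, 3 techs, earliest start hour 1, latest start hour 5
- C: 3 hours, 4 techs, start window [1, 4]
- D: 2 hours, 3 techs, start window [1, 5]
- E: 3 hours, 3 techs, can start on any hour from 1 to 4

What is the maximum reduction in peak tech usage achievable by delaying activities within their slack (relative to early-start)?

Early-start peak: h1:17  h2:17  h3:7  h4:0  h5:0  h6:0 ⇒ 17.
Leveled (A@1, B@3, C@4, D@5, E@1): h1:7  h2:7  h3:6  h4:7  h5:7  h6:7 ⇒ 7.
Reduction 17 − 7 = 10.

10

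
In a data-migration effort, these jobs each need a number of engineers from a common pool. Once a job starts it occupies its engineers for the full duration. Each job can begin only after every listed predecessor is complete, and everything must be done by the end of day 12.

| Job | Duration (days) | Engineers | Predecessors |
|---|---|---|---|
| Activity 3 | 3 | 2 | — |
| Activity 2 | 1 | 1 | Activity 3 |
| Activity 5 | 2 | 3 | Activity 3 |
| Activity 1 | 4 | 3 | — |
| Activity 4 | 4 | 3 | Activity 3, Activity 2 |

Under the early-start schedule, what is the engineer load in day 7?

3

At early start, day 7 has: Activity 4.
Demand: 3 = 3.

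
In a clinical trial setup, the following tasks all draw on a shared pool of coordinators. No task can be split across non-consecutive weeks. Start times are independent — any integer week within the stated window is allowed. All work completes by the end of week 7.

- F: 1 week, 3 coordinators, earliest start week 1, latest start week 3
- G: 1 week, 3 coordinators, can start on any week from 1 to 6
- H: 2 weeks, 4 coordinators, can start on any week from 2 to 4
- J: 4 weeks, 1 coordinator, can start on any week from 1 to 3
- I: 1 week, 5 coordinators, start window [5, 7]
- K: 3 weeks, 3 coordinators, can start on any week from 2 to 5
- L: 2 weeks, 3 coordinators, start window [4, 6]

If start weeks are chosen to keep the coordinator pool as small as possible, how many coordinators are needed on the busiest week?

7

Early-start (F@1, G@1, H@2, J@1, I@5, K@2, L@4) gives peak 8: w1:7  w2:8  w3:8  w4:7  w5:8  w6:0  w7:0.
Shift I→7, K→4.
Schedule F@1, G@1, H@2, J@1, I@7, K@4, L@4: w1:7  w2:5  w3:5  w4:7  w5:6  w6:3  w7:5 — peak 7.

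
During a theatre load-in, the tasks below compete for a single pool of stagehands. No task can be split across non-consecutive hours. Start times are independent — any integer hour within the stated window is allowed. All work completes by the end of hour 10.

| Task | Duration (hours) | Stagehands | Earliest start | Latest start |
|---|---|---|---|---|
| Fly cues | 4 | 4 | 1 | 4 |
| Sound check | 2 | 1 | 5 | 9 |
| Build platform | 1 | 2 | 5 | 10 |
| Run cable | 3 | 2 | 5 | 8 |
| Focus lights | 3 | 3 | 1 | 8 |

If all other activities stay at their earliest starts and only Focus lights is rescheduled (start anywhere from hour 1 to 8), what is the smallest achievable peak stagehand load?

Focus lights@1: h1:7  h2:7  h3:7  h4:4  h5:5  h6:3  h7:2  h8:0  h9:0  h10:0 → peak 7
Focus lights@2: h1:4  h2:7  h3:7  h4:7  h5:5  h6:3  h7:2  h8:0  h9:0  h10:0 → peak 7
Focus lights@3: h1:4  h2:4  h3:7  h4:7  h5:8  h6:3  h7:2  h8:0  h9:0  h10:0 → peak 8
Focus lights@4: h1:4  h2:4  h3:4  h4:7  h5:8  h6:6  h7:2  h8:0  h9:0  h10:0 → peak 8
Focus lights@5: h1:4  h2:4  h3:4  h4:4  h5:8  h6:6  h7:5  h8:0  h9:0  h10:0 → peak 8
Focus lights@6: h1:4  h2:4  h3:4  h4:4  h5:5  h6:6  h7:5  h8:3  h9:0  h10:0 → peak 6
Focus lights@7: h1:4  h2:4  h3:4  h4:4  h5:5  h6:3  h7:5  h8:3  h9:3  h10:0 → peak 5
Focus lights@8: h1:4  h2:4  h3:4  h4:4  h5:5  h6:3  h7:2  h8:3  h9:3  h10:3 → peak 5
Best is Focus lights@7, peak 5.

5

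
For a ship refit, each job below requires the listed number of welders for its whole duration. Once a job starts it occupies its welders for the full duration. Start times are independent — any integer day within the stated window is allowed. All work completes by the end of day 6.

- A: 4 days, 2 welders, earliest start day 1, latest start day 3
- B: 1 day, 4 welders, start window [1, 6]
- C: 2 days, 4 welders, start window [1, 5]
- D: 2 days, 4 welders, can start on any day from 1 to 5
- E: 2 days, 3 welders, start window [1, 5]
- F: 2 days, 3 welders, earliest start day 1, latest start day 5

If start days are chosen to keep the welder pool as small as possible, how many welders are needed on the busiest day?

Early-start (A@1, B@1, C@1, D@1, E@1, F@1) gives peak 20: d1:20  d2:16  d3:2  d4:2  d5:0  d6:0.
Shift C→4, D→5, E→2, F→2.
Schedule A@1, B@1, C@4, D@5, E@2, F@2: d1:6  d2:8  d3:8  d4:6  d5:8  d6:4 — peak 8.

8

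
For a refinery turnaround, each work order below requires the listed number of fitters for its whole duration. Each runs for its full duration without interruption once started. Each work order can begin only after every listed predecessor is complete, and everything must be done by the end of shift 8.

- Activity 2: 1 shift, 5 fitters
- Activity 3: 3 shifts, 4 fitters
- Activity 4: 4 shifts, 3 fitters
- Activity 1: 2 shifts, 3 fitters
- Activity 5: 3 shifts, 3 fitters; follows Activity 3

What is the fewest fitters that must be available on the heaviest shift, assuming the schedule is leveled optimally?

Early-start (Activity 2@1, Activity 3@1, Activity 4@1, Activity 1@1, Activity 5@4) gives peak 15: s1:15  s2:10  s3:7  s4:6  s5:3  s6:3  s7:0  s8:0.
Shift Activity 3→2, Activity 4→2, Activity 1→5, Activity 5→6.
Schedule Activity 2@1, Activity 3@2, Activity 4@2, Activity 1@5, Activity 5@6: s1:5  s2:7  s3:7  s4:7  s5:6  s6:6  s7:3  s8:3 — peak 7.

7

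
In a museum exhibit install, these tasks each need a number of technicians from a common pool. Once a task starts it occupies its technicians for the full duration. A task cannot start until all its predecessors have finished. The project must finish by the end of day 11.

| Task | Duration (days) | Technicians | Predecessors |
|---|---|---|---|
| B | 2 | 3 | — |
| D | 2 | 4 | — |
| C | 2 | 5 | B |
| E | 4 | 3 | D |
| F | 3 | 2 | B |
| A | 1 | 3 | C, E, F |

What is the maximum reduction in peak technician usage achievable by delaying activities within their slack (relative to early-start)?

5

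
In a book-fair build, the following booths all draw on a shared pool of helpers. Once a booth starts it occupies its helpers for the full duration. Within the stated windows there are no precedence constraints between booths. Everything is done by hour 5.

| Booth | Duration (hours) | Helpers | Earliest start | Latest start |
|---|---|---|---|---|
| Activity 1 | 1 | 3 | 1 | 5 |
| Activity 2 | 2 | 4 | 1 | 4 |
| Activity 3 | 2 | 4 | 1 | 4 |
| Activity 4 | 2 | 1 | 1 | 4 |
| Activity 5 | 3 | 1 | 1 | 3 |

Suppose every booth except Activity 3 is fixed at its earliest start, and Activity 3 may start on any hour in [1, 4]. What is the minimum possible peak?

9

Activity 3@1: h1:13  h2:10  h3:1  h4:0  h5:0 → peak 13
Activity 3@2: h1:9  h2:10  h3:5  h4:0  h5:0 → peak 10
Activity 3@3: h1:9  h2:6  h3:5  h4:4  h5:0 → peak 9
Activity 3@4: h1:9  h2:6  h3:1  h4:4  h5:4 → peak 9
Best is Activity 3@3, peak 9.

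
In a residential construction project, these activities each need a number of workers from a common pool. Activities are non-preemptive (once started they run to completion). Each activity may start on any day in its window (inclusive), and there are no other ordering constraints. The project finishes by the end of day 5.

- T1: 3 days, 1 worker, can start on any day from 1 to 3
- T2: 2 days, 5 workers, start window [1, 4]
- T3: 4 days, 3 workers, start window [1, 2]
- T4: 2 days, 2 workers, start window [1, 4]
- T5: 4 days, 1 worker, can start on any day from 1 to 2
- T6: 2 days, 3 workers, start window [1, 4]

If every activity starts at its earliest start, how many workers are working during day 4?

4

At early start, day 4 has: T3, T5.
Demand: 3 + 1 = 4.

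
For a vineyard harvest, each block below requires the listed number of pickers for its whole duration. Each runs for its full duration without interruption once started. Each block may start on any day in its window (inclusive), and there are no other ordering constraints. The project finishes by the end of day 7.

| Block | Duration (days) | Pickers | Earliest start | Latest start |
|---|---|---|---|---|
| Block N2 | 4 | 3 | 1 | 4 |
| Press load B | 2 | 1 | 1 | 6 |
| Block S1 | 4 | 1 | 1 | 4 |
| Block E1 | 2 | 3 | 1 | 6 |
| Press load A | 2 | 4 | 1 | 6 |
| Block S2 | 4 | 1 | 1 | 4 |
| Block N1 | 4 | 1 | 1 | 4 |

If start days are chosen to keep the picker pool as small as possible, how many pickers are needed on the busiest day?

7

Early-start (Block N2@1, Press load B@1, Block S1@1, Block E1@1, Press load A@1, Block S2@1, Block N1@1) gives peak 14: d1:14  d2:14  d3:6  d4:6  d5:0  d6:0  d7:0.
Shift Block E1→5, Press load A→5.
Schedule Block N2@1, Press load B@1, Block S1@1, Block E1@5, Press load A@5, Block S2@1, Block N1@1: d1:7  d2:7  d3:6  d4:6  d5:7  d6:7  d7:0 — peak 7.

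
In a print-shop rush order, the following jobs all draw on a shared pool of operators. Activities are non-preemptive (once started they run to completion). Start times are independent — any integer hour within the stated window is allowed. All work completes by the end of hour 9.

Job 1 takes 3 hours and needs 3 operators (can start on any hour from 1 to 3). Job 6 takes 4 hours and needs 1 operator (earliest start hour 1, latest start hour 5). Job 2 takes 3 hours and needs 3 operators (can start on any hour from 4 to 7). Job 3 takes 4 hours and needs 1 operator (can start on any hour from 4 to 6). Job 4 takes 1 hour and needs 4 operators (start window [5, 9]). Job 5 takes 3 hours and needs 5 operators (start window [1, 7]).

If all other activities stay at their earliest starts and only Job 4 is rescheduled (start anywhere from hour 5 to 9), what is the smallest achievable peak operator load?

9

Job 4@5: h1:9  h2:9  h3:9  h4:5  h5:8  h6:4  h7:1  h8:0  h9:0 → peak 9
Job 4@6: h1:9  h2:9  h3:9  h4:5  h5:4  h6:8  h7:1  h8:0  h9:0 → peak 9
Job 4@7: h1:9  h2:9  h3:9  h4:5  h5:4  h6:4  h7:5  h8:0  h9:0 → peak 9
Job 4@8: h1:9  h2:9  h3:9  h4:5  h5:4  h6:4  h7:1  h8:4  h9:0 → peak 9
Job 4@9: h1:9  h2:9  h3:9  h4:5  h5:4  h6:4  h7:1  h8:0  h9:4 → peak 9
Best is Job 4@5, peak 9.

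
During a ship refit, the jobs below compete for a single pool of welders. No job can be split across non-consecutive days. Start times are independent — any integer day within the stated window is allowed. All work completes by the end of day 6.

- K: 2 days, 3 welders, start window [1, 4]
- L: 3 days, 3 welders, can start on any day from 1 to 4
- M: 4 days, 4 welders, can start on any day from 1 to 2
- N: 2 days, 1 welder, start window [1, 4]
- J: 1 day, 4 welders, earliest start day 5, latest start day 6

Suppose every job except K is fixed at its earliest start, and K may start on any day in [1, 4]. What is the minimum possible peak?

8

K@1: d1:11  d2:11  d3:7  d4:4  d5:4  d6:0 → peak 11
K@2: d1:8  d2:11  d3:10  d4:4  d5:4  d6:0 → peak 11
K@3: d1:8  d2:8  d3:10  d4:7  d5:4  d6:0 → peak 10
K@4: d1:8  d2:8  d3:7  d4:7  d5:7  d6:0 → peak 8
Best is K@4, peak 8.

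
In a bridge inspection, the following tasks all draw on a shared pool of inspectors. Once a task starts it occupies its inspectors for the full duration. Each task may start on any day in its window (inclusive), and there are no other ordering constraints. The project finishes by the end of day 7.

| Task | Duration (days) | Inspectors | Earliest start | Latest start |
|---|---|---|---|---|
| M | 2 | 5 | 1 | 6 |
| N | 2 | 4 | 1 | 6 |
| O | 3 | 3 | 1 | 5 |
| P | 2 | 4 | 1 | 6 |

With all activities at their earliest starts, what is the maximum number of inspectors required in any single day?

Early-start schedule: M@1, N@1, O@1, P@1.
Load per day: day 1: 16, day 2: 16, day 3: 3, day 4: 0, day 5: 0, day 6: 0, day 7: 0.
Peak is 16.

16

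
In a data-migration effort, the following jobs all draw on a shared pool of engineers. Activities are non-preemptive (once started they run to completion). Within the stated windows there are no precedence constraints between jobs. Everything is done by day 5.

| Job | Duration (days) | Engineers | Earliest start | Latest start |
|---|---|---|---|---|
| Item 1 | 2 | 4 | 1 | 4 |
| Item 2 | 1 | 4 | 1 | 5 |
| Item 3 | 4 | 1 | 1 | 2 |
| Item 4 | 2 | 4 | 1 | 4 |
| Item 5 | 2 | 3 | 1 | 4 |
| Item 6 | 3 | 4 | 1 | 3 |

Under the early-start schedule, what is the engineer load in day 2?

At early start, day 2 has: Item 1, Item 3, Item 4, Item 5, Item 6.
Demand: 4 + 1 + 4 + 3 + 4 = 16.

16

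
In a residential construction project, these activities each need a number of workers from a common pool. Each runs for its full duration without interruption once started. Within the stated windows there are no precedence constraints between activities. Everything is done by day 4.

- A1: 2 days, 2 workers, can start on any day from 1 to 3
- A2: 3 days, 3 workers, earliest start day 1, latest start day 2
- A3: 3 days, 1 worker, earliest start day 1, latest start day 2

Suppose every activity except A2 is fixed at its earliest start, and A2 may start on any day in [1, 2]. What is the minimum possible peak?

6

A2@1: d1:6  d2:6  d3:4  d4:0 → peak 6
A2@2: d1:3  d2:6  d3:4  d4:3 → peak 6
Best is A2@1, peak 6.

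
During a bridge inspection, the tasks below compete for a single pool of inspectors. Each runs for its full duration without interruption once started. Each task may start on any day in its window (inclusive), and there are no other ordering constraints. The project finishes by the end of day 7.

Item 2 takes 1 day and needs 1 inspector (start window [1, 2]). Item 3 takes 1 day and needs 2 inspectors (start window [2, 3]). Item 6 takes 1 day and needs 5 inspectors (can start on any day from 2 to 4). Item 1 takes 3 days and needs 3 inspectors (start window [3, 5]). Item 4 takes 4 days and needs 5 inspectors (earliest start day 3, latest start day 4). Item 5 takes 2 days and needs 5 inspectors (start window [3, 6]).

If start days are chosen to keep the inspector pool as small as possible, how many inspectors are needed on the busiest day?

10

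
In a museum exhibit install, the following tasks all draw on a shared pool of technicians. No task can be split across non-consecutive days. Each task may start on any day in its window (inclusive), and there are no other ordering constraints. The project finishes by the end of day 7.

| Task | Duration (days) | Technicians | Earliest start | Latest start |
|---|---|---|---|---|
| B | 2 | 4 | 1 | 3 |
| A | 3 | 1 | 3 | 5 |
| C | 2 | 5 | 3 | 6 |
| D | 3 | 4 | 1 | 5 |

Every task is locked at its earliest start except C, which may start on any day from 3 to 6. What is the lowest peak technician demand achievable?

8

C@3: d1:8  d2:8  d3:10  d4:6  d5:1  d6:0  d7:0 → peak 10
C@4: d1:8  d2:8  d3:5  d4:6  d5:6  d6:0  d7:0 → peak 8
C@5: d1:8  d2:8  d3:5  d4:1  d5:6  d6:5  d7:0 → peak 8
C@6: d1:8  d2:8  d3:5  d4:1  d5:1  d6:5  d7:5 → peak 8
Best is C@4, peak 8.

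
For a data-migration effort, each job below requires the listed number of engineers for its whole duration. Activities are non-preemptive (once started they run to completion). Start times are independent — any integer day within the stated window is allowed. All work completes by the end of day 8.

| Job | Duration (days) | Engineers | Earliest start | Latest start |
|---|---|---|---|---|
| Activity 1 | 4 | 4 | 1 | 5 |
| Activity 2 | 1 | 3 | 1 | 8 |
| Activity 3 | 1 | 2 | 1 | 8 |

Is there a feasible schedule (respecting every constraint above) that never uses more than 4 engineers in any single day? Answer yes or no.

Schedule Activity 1@1, Activity 2@5, Activity 3@6: d1:4  d2:4  d3:4  d4:4  d5:3  d6:2  d7:0  d8:0 — peak 4 ≤ 4.

yes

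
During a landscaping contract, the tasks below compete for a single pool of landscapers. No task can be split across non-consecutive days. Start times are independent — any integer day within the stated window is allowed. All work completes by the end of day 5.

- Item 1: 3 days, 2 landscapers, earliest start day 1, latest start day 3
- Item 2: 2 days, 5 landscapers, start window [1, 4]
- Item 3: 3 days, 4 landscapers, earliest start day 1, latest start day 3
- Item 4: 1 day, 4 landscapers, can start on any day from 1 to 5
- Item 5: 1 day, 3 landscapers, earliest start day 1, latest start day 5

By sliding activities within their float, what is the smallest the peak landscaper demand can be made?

Early-start (Item 1@1, Item 2@1, Item 3@1, Item 4@1, Item 5@1) gives peak 18: d1:18  d2:11  d3:6  d4:0  d5:0.
Shift Item 3→3, Item 4→4, Item 5→5.
Schedule Item 1@1, Item 2@1, Item 3@3, Item 4@4, Item 5@5: d1:7  d2:7  d3:6  d4:8  d5:7 — peak 8.

8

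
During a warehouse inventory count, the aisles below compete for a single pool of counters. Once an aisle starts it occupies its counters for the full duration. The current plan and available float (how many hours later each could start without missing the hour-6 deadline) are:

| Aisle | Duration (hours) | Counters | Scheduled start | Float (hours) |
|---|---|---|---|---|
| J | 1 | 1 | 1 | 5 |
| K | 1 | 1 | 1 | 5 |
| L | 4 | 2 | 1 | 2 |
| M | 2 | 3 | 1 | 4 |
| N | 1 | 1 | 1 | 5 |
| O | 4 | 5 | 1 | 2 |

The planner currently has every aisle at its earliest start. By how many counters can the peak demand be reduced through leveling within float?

Early-start peak: h1:13  h2:10  h3:7  h4:7  h5:0  h6:0 ⇒ 13.
Leveled (J@1, K@1, L@1, M@1, N@2, O@3): h1:7  h2:6  h3:7  h4:7  h5:5  h6:5 ⇒ 7.
Reduction 13 − 7 = 6.

6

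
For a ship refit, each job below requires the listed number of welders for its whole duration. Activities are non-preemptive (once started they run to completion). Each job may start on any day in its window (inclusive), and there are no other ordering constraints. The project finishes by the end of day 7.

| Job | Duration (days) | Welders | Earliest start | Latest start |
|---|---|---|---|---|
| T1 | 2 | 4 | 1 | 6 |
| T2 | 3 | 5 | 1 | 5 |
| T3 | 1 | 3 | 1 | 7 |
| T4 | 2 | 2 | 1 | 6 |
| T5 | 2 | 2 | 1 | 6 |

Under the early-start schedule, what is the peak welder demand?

16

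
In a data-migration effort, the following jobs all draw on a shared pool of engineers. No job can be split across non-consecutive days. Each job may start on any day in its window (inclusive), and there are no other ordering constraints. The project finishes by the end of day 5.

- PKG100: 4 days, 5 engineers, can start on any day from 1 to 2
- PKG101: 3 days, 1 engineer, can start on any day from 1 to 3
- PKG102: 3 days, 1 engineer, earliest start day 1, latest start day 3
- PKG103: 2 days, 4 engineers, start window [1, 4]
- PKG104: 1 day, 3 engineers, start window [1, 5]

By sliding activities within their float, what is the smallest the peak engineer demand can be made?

Early-start (PKG100@1, PKG101@1, PKG102@1, PKG103@1, PKG104@1) gives peak 14: d1:14  d2:11  d3:7  d4:5  d5:0.
Shift PKG103→4, PKG104→5.
Schedule PKG100@1, PKG101@1, PKG102@1, PKG103@4, PKG104@5: d1:7  d2:7  d3:7  d4:9  d5:7 — peak 9.

9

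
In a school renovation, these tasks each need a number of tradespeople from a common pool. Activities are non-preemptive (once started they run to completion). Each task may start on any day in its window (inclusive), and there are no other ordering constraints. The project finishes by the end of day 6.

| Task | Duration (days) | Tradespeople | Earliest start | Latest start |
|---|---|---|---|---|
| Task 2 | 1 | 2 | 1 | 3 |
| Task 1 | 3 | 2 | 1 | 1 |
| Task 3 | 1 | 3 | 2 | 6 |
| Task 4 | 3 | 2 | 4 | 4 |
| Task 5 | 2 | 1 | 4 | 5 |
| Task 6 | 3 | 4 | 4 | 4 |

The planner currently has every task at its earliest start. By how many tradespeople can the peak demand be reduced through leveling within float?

0

Early-start peak: d1:4  d2:5  d3:2  d4:7  d5:7  d6:6 ⇒ 7.
Leveled (Task 2@1, Task 1@1, Task 3@2, Task 4@4, Task 5@4, Task 6@4): d1:4  d2:5  d3:2  d4:7  d5:7  d6:6 ⇒ 7.
Reduction 7 − 7 = 0.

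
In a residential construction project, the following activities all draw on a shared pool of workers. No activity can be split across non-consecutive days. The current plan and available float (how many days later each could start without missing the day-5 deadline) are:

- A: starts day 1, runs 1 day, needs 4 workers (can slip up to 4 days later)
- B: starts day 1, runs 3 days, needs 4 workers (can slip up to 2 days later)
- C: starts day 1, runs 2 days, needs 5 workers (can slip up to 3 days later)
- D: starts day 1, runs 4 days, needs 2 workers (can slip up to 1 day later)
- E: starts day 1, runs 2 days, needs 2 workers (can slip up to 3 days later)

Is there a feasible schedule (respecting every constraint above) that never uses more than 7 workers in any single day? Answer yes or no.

Total worker-days = 38; over 5 days the average is 38/5 > 7, so some day must exceed 7.

no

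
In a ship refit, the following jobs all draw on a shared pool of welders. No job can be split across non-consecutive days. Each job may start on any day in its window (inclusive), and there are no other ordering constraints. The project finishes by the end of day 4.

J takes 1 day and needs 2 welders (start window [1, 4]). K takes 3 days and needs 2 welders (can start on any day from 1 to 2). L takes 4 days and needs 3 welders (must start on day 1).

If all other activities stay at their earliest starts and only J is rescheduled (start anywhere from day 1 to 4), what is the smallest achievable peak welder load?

J@1: d1:7  d2:5  d3:5  d4:3 → peak 7
J@2: d1:5  d2:7  d3:5  d4:3 → peak 7
J@3: d1:5  d2:5  d3:7  d4:3 → peak 7
J@4: d1:5  d2:5  d3:5  d4:5 → peak 5
Best is J@4, peak 5.

5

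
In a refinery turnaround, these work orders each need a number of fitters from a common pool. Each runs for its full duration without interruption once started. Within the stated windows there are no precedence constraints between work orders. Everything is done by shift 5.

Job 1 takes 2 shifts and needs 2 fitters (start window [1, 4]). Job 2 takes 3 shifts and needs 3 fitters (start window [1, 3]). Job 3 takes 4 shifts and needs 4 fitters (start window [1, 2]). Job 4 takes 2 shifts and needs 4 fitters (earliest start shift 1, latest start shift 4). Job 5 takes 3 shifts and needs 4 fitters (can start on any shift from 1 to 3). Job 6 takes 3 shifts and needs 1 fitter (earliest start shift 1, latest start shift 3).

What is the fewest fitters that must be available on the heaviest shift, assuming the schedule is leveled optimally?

12

Early-start (Job 1@1, Job 2@1, Job 3@1, Job 4@1, Job 5@1, Job 6@1) gives peak 18: s1:18  s2:18  s3:12  s4:4  s5:0.
Shift Job 4→4, Job 5→3.
Schedule Job 1@1, Job 2@1, Job 3@1, Job 4@4, Job 5@3, Job 6@1: s1:10  s2:10  s3:12  s4:12  s5:8 — peak 12.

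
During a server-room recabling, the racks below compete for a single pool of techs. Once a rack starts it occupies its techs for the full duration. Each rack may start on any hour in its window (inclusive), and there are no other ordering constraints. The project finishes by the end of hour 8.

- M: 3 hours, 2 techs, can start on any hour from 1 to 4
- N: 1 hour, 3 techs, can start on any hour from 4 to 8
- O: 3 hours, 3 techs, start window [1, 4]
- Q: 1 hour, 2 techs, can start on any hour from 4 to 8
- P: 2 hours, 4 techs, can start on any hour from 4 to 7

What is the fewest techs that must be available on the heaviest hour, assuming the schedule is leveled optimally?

5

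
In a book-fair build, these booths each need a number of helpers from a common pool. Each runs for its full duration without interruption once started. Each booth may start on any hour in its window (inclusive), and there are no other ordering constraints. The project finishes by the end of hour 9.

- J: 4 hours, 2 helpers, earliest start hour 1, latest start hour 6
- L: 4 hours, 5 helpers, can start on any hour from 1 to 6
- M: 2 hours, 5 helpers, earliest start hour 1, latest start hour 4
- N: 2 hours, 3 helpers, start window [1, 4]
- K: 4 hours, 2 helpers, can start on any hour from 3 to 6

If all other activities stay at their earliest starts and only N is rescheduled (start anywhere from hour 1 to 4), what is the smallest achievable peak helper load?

12

N@1: h1:15  h2:15  h3:9  h4:9  h5:2  h6:2  h7:0  h8:0  h9:0 → peak 15
N@2: h1:12  h2:15  h3:12  h4:9  h5:2  h6:2  h7:0  h8:0  h9:0 → peak 15
N@3: h1:12  h2:12  h3:12  h4:12  h5:2  h6:2  h7:0  h8:0  h9:0 → peak 12
N@4: h1:12  h2:12  h3:9  h4:12  h5:5  h6:2  h7:0  h8:0  h9:0 → peak 12
Best is N@3, peak 12.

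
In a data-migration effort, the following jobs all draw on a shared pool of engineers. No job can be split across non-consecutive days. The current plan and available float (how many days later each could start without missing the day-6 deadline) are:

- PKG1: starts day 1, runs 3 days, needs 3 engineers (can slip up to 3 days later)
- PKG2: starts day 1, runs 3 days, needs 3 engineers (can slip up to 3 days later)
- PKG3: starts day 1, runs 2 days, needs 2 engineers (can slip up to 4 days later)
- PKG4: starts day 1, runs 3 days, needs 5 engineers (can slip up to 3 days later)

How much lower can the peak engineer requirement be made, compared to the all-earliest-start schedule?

6

Early-start peak: d1:13  d2:13  d3:11  d4:0  d5:0  d6:0 ⇒ 13.
Leveled (PKG1@1, PKG2@1, PKG3@4, PKG4@4): d1:6  d2:6  d3:6  d4:7  d5:7  d6:5 ⇒ 7.
Reduction 13 − 7 = 6.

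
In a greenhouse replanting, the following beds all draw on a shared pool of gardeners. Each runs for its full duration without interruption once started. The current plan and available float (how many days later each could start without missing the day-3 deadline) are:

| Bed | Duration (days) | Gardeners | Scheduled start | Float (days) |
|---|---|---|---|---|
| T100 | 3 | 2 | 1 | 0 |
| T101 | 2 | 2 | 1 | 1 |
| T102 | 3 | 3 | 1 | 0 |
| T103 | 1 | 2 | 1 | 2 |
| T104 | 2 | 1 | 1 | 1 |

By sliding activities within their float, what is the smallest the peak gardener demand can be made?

Early-start (T100@1, T101@1, T102@1, T103@1, T104@1) gives peak 10: d1:10  d2:8  d3:5.
Shift T103→3.
Schedule T100@1, T101@1, T102@1, T103@3, T104@1: d1:8  d2:8  d3:7 — peak 8.
Total gardener-days = 23 over 3 days ⇒ peak ≥ ⌈23/3⌉ = 8, so 8 is optimal.

8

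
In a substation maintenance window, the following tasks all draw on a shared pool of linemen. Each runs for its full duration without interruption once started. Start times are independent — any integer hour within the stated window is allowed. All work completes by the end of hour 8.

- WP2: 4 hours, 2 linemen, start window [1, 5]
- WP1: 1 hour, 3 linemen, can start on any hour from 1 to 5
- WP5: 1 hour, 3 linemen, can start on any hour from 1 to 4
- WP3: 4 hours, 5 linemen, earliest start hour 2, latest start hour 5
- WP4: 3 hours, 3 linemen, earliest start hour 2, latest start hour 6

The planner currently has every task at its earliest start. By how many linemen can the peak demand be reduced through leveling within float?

Early-start peak: h1:8  h2:10  h3:10  h4:10  h5:5  h6:0  h7:0  h8:0 ⇒ 10.
Leveled (WP2@2, WP1@1, WP5@1, WP3@2, WP4@6): h1:6  h2:7  h3:7  h4:7  h5:7  h6:3  h7:3  h8:3 ⇒ 7.
Reduction 10 − 7 = 3.

3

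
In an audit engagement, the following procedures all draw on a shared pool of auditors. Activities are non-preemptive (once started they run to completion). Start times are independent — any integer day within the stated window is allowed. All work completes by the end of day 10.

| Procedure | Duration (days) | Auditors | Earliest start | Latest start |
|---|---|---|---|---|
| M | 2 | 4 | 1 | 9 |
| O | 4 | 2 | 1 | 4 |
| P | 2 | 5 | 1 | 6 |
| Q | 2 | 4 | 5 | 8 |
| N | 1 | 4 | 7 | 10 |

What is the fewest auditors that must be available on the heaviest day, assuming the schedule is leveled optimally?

6

Early-start (M@1, O@1, P@1, Q@5, N@7) gives peak 11: d1:11  d2:11  d3:2  d4:2  d5:4  d6:4  d7:4  d8:0  d9:0  d10:0.
Shift P→5, Q→7, N→9.
Schedule M@1, O@1, P@5, Q@7, N@9: d1:6  d2:6  d3:2  d4:2  d5:5  d6:5  d7:4  d8:4  d9:4  d10:0 — peak 6.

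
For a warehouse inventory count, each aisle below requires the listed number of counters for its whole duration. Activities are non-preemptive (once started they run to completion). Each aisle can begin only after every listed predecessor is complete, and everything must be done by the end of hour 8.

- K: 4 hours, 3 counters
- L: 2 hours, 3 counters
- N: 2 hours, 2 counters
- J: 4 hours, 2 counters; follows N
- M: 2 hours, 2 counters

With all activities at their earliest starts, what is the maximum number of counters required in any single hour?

10

Early-start schedule: K@1, L@1, N@1, J@3, M@1.
Load per hour: hour 1: 10, hour 2: 10, hour 3: 5, hour 4: 5, hour 5: 2, hour 6: 2, hour 7: 0, hour 8: 0.
Peak is 10.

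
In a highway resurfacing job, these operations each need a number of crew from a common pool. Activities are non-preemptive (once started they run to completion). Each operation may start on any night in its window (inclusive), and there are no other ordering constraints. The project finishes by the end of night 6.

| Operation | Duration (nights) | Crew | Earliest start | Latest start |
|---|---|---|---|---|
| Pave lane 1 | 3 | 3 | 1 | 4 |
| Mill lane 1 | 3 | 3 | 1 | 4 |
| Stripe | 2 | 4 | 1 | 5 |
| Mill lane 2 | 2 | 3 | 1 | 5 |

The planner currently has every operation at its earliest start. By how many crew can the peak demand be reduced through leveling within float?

Early-start peak: n1:13  n2:13  n3:6  n4:0  n5:0  n6:0 ⇒ 13.
Leveled (Pave lane 1@1, Mill lane 1@1, Stripe@4, Mill lane 2@4): n1:6  n2:6  n3:6  n4:7  n5:7  n6:0 ⇒ 7.
Reduction 13 − 7 = 6.

6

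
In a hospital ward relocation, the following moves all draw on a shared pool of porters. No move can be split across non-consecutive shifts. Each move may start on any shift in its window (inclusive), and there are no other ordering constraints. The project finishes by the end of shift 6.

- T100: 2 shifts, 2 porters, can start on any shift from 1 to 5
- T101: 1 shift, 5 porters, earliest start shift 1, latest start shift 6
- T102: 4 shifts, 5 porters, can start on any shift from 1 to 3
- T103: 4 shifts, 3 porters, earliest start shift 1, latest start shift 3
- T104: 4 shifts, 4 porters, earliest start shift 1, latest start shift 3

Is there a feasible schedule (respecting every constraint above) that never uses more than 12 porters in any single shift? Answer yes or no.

yes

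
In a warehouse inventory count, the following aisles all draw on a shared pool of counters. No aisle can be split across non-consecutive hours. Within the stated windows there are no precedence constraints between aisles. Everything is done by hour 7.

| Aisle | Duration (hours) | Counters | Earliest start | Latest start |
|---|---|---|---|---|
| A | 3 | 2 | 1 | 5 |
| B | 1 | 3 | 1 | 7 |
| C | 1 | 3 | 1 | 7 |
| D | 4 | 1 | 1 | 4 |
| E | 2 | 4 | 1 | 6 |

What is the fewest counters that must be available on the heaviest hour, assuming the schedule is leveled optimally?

4

Early-start (A@1, B@1, C@1, D@1, E@1) gives peak 13: h1:13  h2:7  h3:3  h4:1  h5:0  h6:0  h7:0.
Shift B→4, C→5, E→6.
Schedule A@1, B@4, C@5, D@1, E@6: h1:3  h2:3  h3:3  h4:4  h5:3  h6:4  h7:4 — peak 4.
Total counter-hours = 24 over 7 hours ⇒ peak ≥ ⌈24/7⌉ = 4, so 4 is optimal.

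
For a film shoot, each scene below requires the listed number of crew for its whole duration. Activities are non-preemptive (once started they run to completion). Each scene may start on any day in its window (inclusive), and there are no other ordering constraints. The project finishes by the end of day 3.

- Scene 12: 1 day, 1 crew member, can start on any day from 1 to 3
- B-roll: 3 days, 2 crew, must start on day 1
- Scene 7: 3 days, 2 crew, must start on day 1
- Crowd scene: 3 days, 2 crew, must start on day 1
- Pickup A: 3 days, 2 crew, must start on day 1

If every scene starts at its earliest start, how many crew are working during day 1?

9

At early start, day 1 has: Scene 12, B-roll, Scene 7, Crowd scene, Pickup A.
Demand: 1 + 2 + 2 + 2 + 2 = 9.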